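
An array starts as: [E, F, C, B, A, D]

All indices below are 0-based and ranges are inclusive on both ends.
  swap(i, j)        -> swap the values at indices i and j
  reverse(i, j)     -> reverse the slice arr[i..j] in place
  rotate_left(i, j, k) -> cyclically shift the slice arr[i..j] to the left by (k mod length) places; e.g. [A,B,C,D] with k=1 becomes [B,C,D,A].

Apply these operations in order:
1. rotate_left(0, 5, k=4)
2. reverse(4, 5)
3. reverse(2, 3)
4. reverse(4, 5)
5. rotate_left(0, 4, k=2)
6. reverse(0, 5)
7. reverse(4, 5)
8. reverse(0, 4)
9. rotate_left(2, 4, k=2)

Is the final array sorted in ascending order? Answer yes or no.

After 1 (rotate_left(0, 5, k=4)): [A, D, E, F, C, B]
After 2 (reverse(4, 5)): [A, D, E, F, B, C]
After 3 (reverse(2, 3)): [A, D, F, E, B, C]
After 4 (reverse(4, 5)): [A, D, F, E, C, B]
After 5 (rotate_left(0, 4, k=2)): [F, E, C, A, D, B]
After 6 (reverse(0, 5)): [B, D, A, C, E, F]
After 7 (reverse(4, 5)): [B, D, A, C, F, E]
After 8 (reverse(0, 4)): [F, C, A, D, B, E]
After 9 (rotate_left(2, 4, k=2)): [F, C, B, A, D, E]

Answer: no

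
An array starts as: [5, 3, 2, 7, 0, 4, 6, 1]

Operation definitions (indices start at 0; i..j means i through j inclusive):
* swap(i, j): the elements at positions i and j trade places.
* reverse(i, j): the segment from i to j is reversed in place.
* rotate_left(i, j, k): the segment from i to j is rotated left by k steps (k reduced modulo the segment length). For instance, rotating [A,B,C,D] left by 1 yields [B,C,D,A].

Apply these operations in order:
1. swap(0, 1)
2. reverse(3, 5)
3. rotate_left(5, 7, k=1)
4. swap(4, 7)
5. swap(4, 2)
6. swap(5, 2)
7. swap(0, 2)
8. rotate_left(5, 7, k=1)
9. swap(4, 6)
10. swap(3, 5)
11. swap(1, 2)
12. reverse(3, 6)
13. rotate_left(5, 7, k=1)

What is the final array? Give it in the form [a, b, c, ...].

After 1 (swap(0, 1)): [3, 5, 2, 7, 0, 4, 6, 1]
After 2 (reverse(3, 5)): [3, 5, 2, 4, 0, 7, 6, 1]
After 3 (rotate_left(5, 7, k=1)): [3, 5, 2, 4, 0, 6, 1, 7]
After 4 (swap(4, 7)): [3, 5, 2, 4, 7, 6, 1, 0]
After 5 (swap(4, 2)): [3, 5, 7, 4, 2, 6, 1, 0]
After 6 (swap(5, 2)): [3, 5, 6, 4, 2, 7, 1, 0]
After 7 (swap(0, 2)): [6, 5, 3, 4, 2, 7, 1, 0]
After 8 (rotate_left(5, 7, k=1)): [6, 5, 3, 4, 2, 1, 0, 7]
After 9 (swap(4, 6)): [6, 5, 3, 4, 0, 1, 2, 7]
After 10 (swap(3, 5)): [6, 5, 3, 1, 0, 4, 2, 7]
After 11 (swap(1, 2)): [6, 3, 5, 1, 0, 4, 2, 7]
After 12 (reverse(3, 6)): [6, 3, 5, 2, 4, 0, 1, 7]
After 13 (rotate_left(5, 7, k=1)): [6, 3, 5, 2, 4, 1, 7, 0]

Answer: [6, 3, 5, 2, 4, 1, 7, 0]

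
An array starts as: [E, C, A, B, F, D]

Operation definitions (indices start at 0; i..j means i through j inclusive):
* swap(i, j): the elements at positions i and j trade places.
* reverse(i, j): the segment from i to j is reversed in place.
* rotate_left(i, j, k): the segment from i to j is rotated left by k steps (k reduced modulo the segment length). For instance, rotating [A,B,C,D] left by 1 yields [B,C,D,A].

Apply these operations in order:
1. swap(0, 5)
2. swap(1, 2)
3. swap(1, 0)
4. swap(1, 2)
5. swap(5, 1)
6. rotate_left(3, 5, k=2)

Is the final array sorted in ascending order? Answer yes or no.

Answer: no

Derivation:
After 1 (swap(0, 5)): [D, C, A, B, F, E]
After 2 (swap(1, 2)): [D, A, C, B, F, E]
After 3 (swap(1, 0)): [A, D, C, B, F, E]
After 4 (swap(1, 2)): [A, C, D, B, F, E]
After 5 (swap(5, 1)): [A, E, D, B, F, C]
After 6 (rotate_left(3, 5, k=2)): [A, E, D, C, B, F]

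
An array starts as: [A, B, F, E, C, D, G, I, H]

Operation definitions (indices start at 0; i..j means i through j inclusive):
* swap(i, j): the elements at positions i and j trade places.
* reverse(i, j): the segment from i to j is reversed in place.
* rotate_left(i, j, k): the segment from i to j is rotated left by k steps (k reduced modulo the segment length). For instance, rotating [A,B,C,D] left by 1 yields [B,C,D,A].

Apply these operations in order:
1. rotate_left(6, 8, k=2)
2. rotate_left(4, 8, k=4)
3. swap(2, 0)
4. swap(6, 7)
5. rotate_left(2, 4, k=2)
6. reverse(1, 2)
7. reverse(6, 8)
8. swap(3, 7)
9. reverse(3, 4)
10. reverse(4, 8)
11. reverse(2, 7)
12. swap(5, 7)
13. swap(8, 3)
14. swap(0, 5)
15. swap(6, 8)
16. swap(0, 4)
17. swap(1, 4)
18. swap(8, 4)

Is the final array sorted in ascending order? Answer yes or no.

Answer: yes

Derivation:
After 1 (rotate_left(6, 8, k=2)): [A, B, F, E, C, D, H, G, I]
After 2 (rotate_left(4, 8, k=4)): [A, B, F, E, I, C, D, H, G]
After 3 (swap(2, 0)): [F, B, A, E, I, C, D, H, G]
After 4 (swap(6, 7)): [F, B, A, E, I, C, H, D, G]
After 5 (rotate_left(2, 4, k=2)): [F, B, I, A, E, C, H, D, G]
After 6 (reverse(1, 2)): [F, I, B, A, E, C, H, D, G]
After 7 (reverse(6, 8)): [F, I, B, A, E, C, G, D, H]
After 8 (swap(3, 7)): [F, I, B, D, E, C, G, A, H]
After 9 (reverse(3, 4)): [F, I, B, E, D, C, G, A, H]
After 10 (reverse(4, 8)): [F, I, B, E, H, A, G, C, D]
After 11 (reverse(2, 7)): [F, I, C, G, A, H, E, B, D]
After 12 (swap(5, 7)): [F, I, C, G, A, B, E, H, D]
After 13 (swap(8, 3)): [F, I, C, D, A, B, E, H, G]
After 14 (swap(0, 5)): [B, I, C, D, A, F, E, H, G]
After 15 (swap(6, 8)): [B, I, C, D, A, F, G, H, E]
After 16 (swap(0, 4)): [A, I, C, D, B, F, G, H, E]
After 17 (swap(1, 4)): [A, B, C, D, I, F, G, H, E]
After 18 (swap(8, 4)): [A, B, C, D, E, F, G, H, I]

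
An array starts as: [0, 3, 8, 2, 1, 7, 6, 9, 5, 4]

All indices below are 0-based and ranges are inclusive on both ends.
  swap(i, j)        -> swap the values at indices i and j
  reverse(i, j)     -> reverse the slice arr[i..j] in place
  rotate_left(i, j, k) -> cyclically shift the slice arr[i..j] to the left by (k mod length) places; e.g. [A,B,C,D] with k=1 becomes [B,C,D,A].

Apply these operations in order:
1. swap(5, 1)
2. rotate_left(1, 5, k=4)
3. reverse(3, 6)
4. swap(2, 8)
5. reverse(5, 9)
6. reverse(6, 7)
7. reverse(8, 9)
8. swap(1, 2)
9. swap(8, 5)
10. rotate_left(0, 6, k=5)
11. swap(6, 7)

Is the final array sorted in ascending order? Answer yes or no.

After 1 (swap(5, 1)): [0, 7, 8, 2, 1, 3, 6, 9, 5, 4]
After 2 (rotate_left(1, 5, k=4)): [0, 3, 7, 8, 2, 1, 6, 9, 5, 4]
After 3 (reverse(3, 6)): [0, 3, 7, 6, 1, 2, 8, 9, 5, 4]
After 4 (swap(2, 8)): [0, 3, 5, 6, 1, 2, 8, 9, 7, 4]
After 5 (reverse(5, 9)): [0, 3, 5, 6, 1, 4, 7, 9, 8, 2]
After 6 (reverse(6, 7)): [0, 3, 5, 6, 1, 4, 9, 7, 8, 2]
After 7 (reverse(8, 9)): [0, 3, 5, 6, 1, 4, 9, 7, 2, 8]
After 8 (swap(1, 2)): [0, 5, 3, 6, 1, 4, 9, 7, 2, 8]
After 9 (swap(8, 5)): [0, 5, 3, 6, 1, 2, 9, 7, 4, 8]
After 10 (rotate_left(0, 6, k=5)): [2, 9, 0, 5, 3, 6, 1, 7, 4, 8]
After 11 (swap(6, 7)): [2, 9, 0, 5, 3, 6, 7, 1, 4, 8]

Answer: no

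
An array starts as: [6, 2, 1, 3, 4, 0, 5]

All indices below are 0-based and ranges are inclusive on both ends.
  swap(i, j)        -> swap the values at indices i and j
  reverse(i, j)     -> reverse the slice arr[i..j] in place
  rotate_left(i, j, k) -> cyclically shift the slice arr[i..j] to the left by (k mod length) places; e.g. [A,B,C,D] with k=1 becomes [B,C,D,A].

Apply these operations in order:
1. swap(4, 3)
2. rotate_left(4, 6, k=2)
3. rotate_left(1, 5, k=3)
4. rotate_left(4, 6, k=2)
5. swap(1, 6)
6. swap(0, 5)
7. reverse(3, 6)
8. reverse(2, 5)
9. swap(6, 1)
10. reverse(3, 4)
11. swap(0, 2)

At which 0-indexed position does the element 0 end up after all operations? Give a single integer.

After 1 (swap(4, 3)): [6, 2, 1, 4, 3, 0, 5]
After 2 (rotate_left(4, 6, k=2)): [6, 2, 1, 4, 5, 3, 0]
After 3 (rotate_left(1, 5, k=3)): [6, 5, 3, 2, 1, 4, 0]
After 4 (rotate_left(4, 6, k=2)): [6, 5, 3, 2, 0, 1, 4]
After 5 (swap(1, 6)): [6, 4, 3, 2, 0, 1, 5]
After 6 (swap(0, 5)): [1, 4, 3, 2, 0, 6, 5]
After 7 (reverse(3, 6)): [1, 4, 3, 5, 6, 0, 2]
After 8 (reverse(2, 5)): [1, 4, 0, 6, 5, 3, 2]
After 9 (swap(6, 1)): [1, 2, 0, 6, 5, 3, 4]
After 10 (reverse(3, 4)): [1, 2, 0, 5, 6, 3, 4]
After 11 (swap(0, 2)): [0, 2, 1, 5, 6, 3, 4]

Answer: 0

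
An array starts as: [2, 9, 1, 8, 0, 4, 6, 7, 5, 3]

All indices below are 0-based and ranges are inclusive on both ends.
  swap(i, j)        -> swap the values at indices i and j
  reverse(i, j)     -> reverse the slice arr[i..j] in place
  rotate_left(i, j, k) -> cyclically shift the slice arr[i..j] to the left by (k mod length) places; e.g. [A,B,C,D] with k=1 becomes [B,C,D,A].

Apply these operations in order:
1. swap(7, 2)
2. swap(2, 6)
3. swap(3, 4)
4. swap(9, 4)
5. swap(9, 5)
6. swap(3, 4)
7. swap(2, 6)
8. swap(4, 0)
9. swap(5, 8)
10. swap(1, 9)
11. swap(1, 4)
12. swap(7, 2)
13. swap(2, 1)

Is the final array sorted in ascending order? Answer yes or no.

Answer: yes

Derivation:
After 1 (swap(7, 2)): [2, 9, 7, 8, 0, 4, 6, 1, 5, 3]
After 2 (swap(2, 6)): [2, 9, 6, 8, 0, 4, 7, 1, 5, 3]
After 3 (swap(3, 4)): [2, 9, 6, 0, 8, 4, 7, 1, 5, 3]
After 4 (swap(9, 4)): [2, 9, 6, 0, 3, 4, 7, 1, 5, 8]
After 5 (swap(9, 5)): [2, 9, 6, 0, 3, 8, 7, 1, 5, 4]
After 6 (swap(3, 4)): [2, 9, 6, 3, 0, 8, 7, 1, 5, 4]
After 7 (swap(2, 6)): [2, 9, 7, 3, 0, 8, 6, 1, 5, 4]
After 8 (swap(4, 0)): [0, 9, 7, 3, 2, 8, 6, 1, 5, 4]
After 9 (swap(5, 8)): [0, 9, 7, 3, 2, 5, 6, 1, 8, 4]
After 10 (swap(1, 9)): [0, 4, 7, 3, 2, 5, 6, 1, 8, 9]
After 11 (swap(1, 4)): [0, 2, 7, 3, 4, 5, 6, 1, 8, 9]
After 12 (swap(7, 2)): [0, 2, 1, 3, 4, 5, 6, 7, 8, 9]
After 13 (swap(2, 1)): [0, 1, 2, 3, 4, 5, 6, 7, 8, 9]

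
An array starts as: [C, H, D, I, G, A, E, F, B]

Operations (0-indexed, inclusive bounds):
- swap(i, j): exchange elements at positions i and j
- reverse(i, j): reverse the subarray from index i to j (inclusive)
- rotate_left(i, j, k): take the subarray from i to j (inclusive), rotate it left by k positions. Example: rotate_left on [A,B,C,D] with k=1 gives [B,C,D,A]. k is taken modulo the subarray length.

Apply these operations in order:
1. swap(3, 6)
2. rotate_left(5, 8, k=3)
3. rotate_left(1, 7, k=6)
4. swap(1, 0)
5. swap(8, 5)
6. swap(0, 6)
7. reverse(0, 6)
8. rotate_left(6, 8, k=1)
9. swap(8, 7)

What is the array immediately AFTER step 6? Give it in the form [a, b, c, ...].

After 1 (swap(3, 6)): [C, H, D, E, G, A, I, F, B]
After 2 (rotate_left(5, 8, k=3)): [C, H, D, E, G, B, A, I, F]
After 3 (rotate_left(1, 7, k=6)): [C, I, H, D, E, G, B, A, F]
After 4 (swap(1, 0)): [I, C, H, D, E, G, B, A, F]
After 5 (swap(8, 5)): [I, C, H, D, E, F, B, A, G]
After 6 (swap(0, 6)): [B, C, H, D, E, F, I, A, G]

Answer: [B, C, H, D, E, F, I, A, G]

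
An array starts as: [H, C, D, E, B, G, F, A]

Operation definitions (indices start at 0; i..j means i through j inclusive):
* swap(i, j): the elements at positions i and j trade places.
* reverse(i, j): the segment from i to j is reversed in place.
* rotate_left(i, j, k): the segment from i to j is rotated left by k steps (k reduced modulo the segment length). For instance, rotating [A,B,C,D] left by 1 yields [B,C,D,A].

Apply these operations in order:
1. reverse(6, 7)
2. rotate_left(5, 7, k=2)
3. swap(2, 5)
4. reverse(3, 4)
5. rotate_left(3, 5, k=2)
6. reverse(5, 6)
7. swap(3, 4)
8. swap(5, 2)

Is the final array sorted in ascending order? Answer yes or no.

After 1 (reverse(6, 7)): [H, C, D, E, B, G, A, F]
After 2 (rotate_left(5, 7, k=2)): [H, C, D, E, B, F, G, A]
After 3 (swap(2, 5)): [H, C, F, E, B, D, G, A]
After 4 (reverse(3, 4)): [H, C, F, B, E, D, G, A]
After 5 (rotate_left(3, 5, k=2)): [H, C, F, D, B, E, G, A]
After 6 (reverse(5, 6)): [H, C, F, D, B, G, E, A]
After 7 (swap(3, 4)): [H, C, F, B, D, G, E, A]
After 8 (swap(5, 2)): [H, C, G, B, D, F, E, A]

Answer: no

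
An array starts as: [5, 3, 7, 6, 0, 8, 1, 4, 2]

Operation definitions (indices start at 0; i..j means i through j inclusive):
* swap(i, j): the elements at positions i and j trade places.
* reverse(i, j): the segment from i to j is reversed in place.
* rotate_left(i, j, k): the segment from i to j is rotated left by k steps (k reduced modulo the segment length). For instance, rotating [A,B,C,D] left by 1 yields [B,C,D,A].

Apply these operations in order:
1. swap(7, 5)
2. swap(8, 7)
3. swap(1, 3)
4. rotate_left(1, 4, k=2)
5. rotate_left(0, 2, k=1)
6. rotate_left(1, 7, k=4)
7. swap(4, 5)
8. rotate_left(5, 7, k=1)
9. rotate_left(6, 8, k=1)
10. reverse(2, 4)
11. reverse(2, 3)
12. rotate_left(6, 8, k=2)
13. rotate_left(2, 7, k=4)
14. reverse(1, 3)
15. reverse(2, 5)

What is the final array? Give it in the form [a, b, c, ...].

After 1 (swap(7, 5)): [5, 3, 7, 6, 0, 4, 1, 8, 2]
After 2 (swap(8, 7)): [5, 3, 7, 6, 0, 4, 1, 2, 8]
After 3 (swap(1, 3)): [5, 6, 7, 3, 0, 4, 1, 2, 8]
After 4 (rotate_left(1, 4, k=2)): [5, 3, 0, 6, 7, 4, 1, 2, 8]
After 5 (rotate_left(0, 2, k=1)): [3, 0, 5, 6, 7, 4, 1, 2, 8]
After 6 (rotate_left(1, 7, k=4)): [3, 4, 1, 2, 0, 5, 6, 7, 8]
After 7 (swap(4, 5)): [3, 4, 1, 2, 5, 0, 6, 7, 8]
After 8 (rotate_left(5, 7, k=1)): [3, 4, 1, 2, 5, 6, 7, 0, 8]
After 9 (rotate_left(6, 8, k=1)): [3, 4, 1, 2, 5, 6, 0, 8, 7]
After 10 (reverse(2, 4)): [3, 4, 5, 2, 1, 6, 0, 8, 7]
After 11 (reverse(2, 3)): [3, 4, 2, 5, 1, 6, 0, 8, 7]
After 12 (rotate_left(6, 8, k=2)): [3, 4, 2, 5, 1, 6, 7, 0, 8]
After 13 (rotate_left(2, 7, k=4)): [3, 4, 7, 0, 2, 5, 1, 6, 8]
After 14 (reverse(1, 3)): [3, 0, 7, 4, 2, 5, 1, 6, 8]
After 15 (reverse(2, 5)): [3, 0, 5, 2, 4, 7, 1, 6, 8]

Answer: [3, 0, 5, 2, 4, 7, 1, 6, 8]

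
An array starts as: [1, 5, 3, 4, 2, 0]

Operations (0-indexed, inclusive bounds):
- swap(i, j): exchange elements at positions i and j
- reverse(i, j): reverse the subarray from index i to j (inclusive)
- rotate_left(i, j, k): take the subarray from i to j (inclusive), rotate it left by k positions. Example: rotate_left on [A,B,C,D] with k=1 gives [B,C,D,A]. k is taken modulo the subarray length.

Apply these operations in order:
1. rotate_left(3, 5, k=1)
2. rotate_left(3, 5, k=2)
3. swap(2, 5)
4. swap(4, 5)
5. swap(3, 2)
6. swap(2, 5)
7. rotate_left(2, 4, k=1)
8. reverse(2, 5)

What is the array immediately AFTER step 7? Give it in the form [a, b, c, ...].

Answer: [1, 5, 0, 3, 2, 4]

Derivation:
After 1 (rotate_left(3, 5, k=1)): [1, 5, 3, 2, 0, 4]
After 2 (rotate_left(3, 5, k=2)): [1, 5, 3, 4, 2, 0]
After 3 (swap(2, 5)): [1, 5, 0, 4, 2, 3]
After 4 (swap(4, 5)): [1, 5, 0, 4, 3, 2]
After 5 (swap(3, 2)): [1, 5, 4, 0, 3, 2]
After 6 (swap(2, 5)): [1, 5, 2, 0, 3, 4]
After 7 (rotate_left(2, 4, k=1)): [1, 5, 0, 3, 2, 4]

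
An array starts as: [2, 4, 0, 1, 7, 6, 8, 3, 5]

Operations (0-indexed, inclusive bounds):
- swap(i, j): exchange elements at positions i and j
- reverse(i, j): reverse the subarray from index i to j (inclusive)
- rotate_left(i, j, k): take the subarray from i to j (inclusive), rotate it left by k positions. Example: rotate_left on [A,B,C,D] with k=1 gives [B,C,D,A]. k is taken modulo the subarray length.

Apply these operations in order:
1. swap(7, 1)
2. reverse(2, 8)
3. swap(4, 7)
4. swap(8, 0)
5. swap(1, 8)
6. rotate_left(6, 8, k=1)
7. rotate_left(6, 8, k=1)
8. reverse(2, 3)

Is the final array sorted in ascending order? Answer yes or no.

After 1 (swap(7, 1)): [2, 3, 0, 1, 7, 6, 8, 4, 5]
After 2 (reverse(2, 8)): [2, 3, 5, 4, 8, 6, 7, 1, 0]
After 3 (swap(4, 7)): [2, 3, 5, 4, 1, 6, 7, 8, 0]
After 4 (swap(8, 0)): [0, 3, 5, 4, 1, 6, 7, 8, 2]
After 5 (swap(1, 8)): [0, 2, 5, 4, 1, 6, 7, 8, 3]
After 6 (rotate_left(6, 8, k=1)): [0, 2, 5, 4, 1, 6, 8, 3, 7]
After 7 (rotate_left(6, 8, k=1)): [0, 2, 5, 4, 1, 6, 3, 7, 8]
After 8 (reverse(2, 3)): [0, 2, 4, 5, 1, 6, 3, 7, 8]

Answer: no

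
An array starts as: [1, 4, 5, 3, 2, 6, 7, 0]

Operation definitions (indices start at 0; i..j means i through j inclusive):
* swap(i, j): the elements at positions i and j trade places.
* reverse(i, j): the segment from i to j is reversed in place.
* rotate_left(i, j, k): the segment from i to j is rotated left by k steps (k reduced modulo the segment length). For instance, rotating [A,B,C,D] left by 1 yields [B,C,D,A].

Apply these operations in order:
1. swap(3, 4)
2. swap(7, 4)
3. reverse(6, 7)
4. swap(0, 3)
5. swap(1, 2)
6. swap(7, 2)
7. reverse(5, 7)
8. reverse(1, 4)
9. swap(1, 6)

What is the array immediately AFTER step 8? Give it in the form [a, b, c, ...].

After 1 (swap(3, 4)): [1, 4, 5, 2, 3, 6, 7, 0]
After 2 (swap(7, 4)): [1, 4, 5, 2, 0, 6, 7, 3]
After 3 (reverse(6, 7)): [1, 4, 5, 2, 0, 6, 3, 7]
After 4 (swap(0, 3)): [2, 4, 5, 1, 0, 6, 3, 7]
After 5 (swap(1, 2)): [2, 5, 4, 1, 0, 6, 3, 7]
After 6 (swap(7, 2)): [2, 5, 7, 1, 0, 6, 3, 4]
After 7 (reverse(5, 7)): [2, 5, 7, 1, 0, 4, 3, 6]
After 8 (reverse(1, 4)): [2, 0, 1, 7, 5, 4, 3, 6]

Answer: [2, 0, 1, 7, 5, 4, 3, 6]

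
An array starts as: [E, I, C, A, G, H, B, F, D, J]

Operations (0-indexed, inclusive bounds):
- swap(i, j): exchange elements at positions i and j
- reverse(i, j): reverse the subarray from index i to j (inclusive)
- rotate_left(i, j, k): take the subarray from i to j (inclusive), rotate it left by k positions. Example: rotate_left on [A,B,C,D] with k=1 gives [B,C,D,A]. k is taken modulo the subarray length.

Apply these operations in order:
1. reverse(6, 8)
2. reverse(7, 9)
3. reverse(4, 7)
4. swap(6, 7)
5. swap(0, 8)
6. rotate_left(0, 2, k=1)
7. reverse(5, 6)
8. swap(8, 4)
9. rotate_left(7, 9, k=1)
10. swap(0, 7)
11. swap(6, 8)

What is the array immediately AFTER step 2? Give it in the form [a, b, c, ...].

After 1 (reverse(6, 8)): [E, I, C, A, G, H, D, F, B, J]
After 2 (reverse(7, 9)): [E, I, C, A, G, H, D, J, B, F]

Answer: [E, I, C, A, G, H, D, J, B, F]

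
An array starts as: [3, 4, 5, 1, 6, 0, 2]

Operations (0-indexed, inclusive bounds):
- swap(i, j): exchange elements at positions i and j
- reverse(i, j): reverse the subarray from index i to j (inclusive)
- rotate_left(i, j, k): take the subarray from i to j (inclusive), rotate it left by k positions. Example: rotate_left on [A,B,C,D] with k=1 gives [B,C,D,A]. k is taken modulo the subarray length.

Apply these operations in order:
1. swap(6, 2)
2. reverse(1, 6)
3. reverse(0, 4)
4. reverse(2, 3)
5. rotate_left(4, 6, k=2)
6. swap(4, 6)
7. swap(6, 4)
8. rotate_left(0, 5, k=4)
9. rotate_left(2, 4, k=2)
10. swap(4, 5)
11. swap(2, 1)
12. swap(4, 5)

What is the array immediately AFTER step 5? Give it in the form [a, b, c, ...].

Answer: [1, 6, 5, 0, 4, 3, 2]

Derivation:
After 1 (swap(6, 2)): [3, 4, 2, 1, 6, 0, 5]
After 2 (reverse(1, 6)): [3, 5, 0, 6, 1, 2, 4]
After 3 (reverse(0, 4)): [1, 6, 0, 5, 3, 2, 4]
After 4 (reverse(2, 3)): [1, 6, 5, 0, 3, 2, 4]
After 5 (rotate_left(4, 6, k=2)): [1, 6, 5, 0, 4, 3, 2]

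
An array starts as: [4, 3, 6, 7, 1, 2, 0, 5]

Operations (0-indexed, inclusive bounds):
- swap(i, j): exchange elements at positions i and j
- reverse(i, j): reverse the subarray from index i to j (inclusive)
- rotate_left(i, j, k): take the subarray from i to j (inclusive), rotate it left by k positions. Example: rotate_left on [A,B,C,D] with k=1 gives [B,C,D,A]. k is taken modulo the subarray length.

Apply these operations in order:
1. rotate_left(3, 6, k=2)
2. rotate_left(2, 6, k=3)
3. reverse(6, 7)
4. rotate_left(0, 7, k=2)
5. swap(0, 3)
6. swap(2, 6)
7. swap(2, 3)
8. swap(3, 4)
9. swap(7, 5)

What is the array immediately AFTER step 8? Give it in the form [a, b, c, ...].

After 1 (rotate_left(3, 6, k=2)): [4, 3, 6, 2, 0, 7, 1, 5]
After 2 (rotate_left(2, 6, k=3)): [4, 3, 7, 1, 6, 2, 0, 5]
After 3 (reverse(6, 7)): [4, 3, 7, 1, 6, 2, 5, 0]
After 4 (rotate_left(0, 7, k=2)): [7, 1, 6, 2, 5, 0, 4, 3]
After 5 (swap(0, 3)): [2, 1, 6, 7, 5, 0, 4, 3]
After 6 (swap(2, 6)): [2, 1, 4, 7, 5, 0, 6, 3]
After 7 (swap(2, 3)): [2, 1, 7, 4, 5, 0, 6, 3]
After 8 (swap(3, 4)): [2, 1, 7, 5, 4, 0, 6, 3]

Answer: [2, 1, 7, 5, 4, 0, 6, 3]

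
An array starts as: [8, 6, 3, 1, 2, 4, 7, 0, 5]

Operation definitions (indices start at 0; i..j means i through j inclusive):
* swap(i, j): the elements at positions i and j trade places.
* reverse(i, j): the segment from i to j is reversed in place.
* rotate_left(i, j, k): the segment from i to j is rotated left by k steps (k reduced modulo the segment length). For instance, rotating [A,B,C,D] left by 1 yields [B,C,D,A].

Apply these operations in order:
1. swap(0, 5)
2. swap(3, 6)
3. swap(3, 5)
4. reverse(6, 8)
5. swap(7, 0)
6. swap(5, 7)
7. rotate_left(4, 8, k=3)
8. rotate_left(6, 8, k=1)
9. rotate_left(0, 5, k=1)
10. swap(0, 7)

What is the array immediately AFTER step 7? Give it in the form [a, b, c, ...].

Answer: [0, 6, 3, 8, 7, 1, 2, 4, 5]

Derivation:
After 1 (swap(0, 5)): [4, 6, 3, 1, 2, 8, 7, 0, 5]
After 2 (swap(3, 6)): [4, 6, 3, 7, 2, 8, 1, 0, 5]
After 3 (swap(3, 5)): [4, 6, 3, 8, 2, 7, 1, 0, 5]
After 4 (reverse(6, 8)): [4, 6, 3, 8, 2, 7, 5, 0, 1]
After 5 (swap(7, 0)): [0, 6, 3, 8, 2, 7, 5, 4, 1]
After 6 (swap(5, 7)): [0, 6, 3, 8, 2, 4, 5, 7, 1]
After 7 (rotate_left(4, 8, k=3)): [0, 6, 3, 8, 7, 1, 2, 4, 5]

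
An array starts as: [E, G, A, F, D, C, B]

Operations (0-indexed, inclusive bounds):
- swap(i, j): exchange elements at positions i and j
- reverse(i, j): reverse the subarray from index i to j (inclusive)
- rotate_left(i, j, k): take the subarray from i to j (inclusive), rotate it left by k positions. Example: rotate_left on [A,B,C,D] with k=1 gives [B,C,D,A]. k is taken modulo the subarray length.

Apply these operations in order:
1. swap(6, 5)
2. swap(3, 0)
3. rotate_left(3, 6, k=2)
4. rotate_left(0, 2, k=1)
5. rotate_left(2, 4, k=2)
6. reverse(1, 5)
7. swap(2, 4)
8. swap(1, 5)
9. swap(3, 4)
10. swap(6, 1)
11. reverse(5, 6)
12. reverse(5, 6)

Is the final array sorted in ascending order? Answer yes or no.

After 1 (swap(6, 5)): [E, G, A, F, D, B, C]
After 2 (swap(3, 0)): [F, G, A, E, D, B, C]
After 3 (rotate_left(3, 6, k=2)): [F, G, A, B, C, E, D]
After 4 (rotate_left(0, 2, k=1)): [G, A, F, B, C, E, D]
After 5 (rotate_left(2, 4, k=2)): [G, A, C, F, B, E, D]
After 6 (reverse(1, 5)): [G, E, B, F, C, A, D]
After 7 (swap(2, 4)): [G, E, C, F, B, A, D]
After 8 (swap(1, 5)): [G, A, C, F, B, E, D]
After 9 (swap(3, 4)): [G, A, C, B, F, E, D]
After 10 (swap(6, 1)): [G, D, C, B, F, E, A]
After 11 (reverse(5, 6)): [G, D, C, B, F, A, E]
After 12 (reverse(5, 6)): [G, D, C, B, F, E, A]

Answer: no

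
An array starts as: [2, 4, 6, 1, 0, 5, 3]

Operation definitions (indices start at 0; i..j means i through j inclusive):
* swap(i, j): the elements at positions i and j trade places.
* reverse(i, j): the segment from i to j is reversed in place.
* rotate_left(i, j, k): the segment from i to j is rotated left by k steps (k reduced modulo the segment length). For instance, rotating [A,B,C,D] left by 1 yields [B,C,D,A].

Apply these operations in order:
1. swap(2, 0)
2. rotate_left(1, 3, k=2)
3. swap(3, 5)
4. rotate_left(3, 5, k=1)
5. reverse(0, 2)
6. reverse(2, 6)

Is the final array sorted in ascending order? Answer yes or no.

After 1 (swap(2, 0)): [6, 4, 2, 1, 0, 5, 3]
After 2 (rotate_left(1, 3, k=2)): [6, 1, 4, 2, 0, 5, 3]
After 3 (swap(3, 5)): [6, 1, 4, 5, 0, 2, 3]
After 4 (rotate_left(3, 5, k=1)): [6, 1, 4, 0, 2, 5, 3]
After 5 (reverse(0, 2)): [4, 1, 6, 0, 2, 5, 3]
After 6 (reverse(2, 6)): [4, 1, 3, 5, 2, 0, 6]

Answer: no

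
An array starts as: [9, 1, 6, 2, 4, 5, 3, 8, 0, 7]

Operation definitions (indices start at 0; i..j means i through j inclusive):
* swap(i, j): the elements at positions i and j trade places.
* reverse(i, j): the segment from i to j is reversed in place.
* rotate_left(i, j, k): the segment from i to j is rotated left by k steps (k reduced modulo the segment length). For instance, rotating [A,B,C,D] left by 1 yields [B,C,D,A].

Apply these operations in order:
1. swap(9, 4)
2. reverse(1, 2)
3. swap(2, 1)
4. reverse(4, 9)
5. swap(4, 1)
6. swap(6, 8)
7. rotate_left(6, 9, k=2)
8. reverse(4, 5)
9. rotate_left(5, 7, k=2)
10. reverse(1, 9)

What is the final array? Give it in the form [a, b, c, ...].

After 1 (swap(9, 4)): [9, 1, 6, 2, 7, 5, 3, 8, 0, 4]
After 2 (reverse(1, 2)): [9, 6, 1, 2, 7, 5, 3, 8, 0, 4]
After 3 (swap(2, 1)): [9, 1, 6, 2, 7, 5, 3, 8, 0, 4]
After 4 (reverse(4, 9)): [9, 1, 6, 2, 4, 0, 8, 3, 5, 7]
After 5 (swap(4, 1)): [9, 4, 6, 2, 1, 0, 8, 3, 5, 7]
After 6 (swap(6, 8)): [9, 4, 6, 2, 1, 0, 5, 3, 8, 7]
After 7 (rotate_left(6, 9, k=2)): [9, 4, 6, 2, 1, 0, 8, 7, 5, 3]
After 8 (reverse(4, 5)): [9, 4, 6, 2, 0, 1, 8, 7, 5, 3]
After 9 (rotate_left(5, 7, k=2)): [9, 4, 6, 2, 0, 7, 1, 8, 5, 3]
After 10 (reverse(1, 9)): [9, 3, 5, 8, 1, 7, 0, 2, 6, 4]

Answer: [9, 3, 5, 8, 1, 7, 0, 2, 6, 4]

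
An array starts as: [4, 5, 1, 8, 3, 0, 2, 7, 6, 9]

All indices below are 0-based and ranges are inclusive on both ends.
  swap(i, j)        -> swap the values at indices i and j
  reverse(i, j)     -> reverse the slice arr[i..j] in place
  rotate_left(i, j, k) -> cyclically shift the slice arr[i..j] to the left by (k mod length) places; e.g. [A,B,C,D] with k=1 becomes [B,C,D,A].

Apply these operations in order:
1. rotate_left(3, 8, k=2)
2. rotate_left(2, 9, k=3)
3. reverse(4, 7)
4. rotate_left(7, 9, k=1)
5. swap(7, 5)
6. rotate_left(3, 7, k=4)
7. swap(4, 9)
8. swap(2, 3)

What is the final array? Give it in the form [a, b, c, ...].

Answer: [4, 5, 9, 7, 8, 1, 0, 3, 2, 6]

Derivation:
After 1 (rotate_left(3, 8, k=2)): [4, 5, 1, 0, 2, 7, 6, 8, 3, 9]
After 2 (rotate_left(2, 9, k=3)): [4, 5, 7, 6, 8, 3, 9, 1, 0, 2]
After 3 (reverse(4, 7)): [4, 5, 7, 6, 1, 9, 3, 8, 0, 2]
After 4 (rotate_left(7, 9, k=1)): [4, 5, 7, 6, 1, 9, 3, 0, 2, 8]
After 5 (swap(7, 5)): [4, 5, 7, 6, 1, 0, 3, 9, 2, 8]
After 6 (rotate_left(3, 7, k=4)): [4, 5, 7, 9, 6, 1, 0, 3, 2, 8]
After 7 (swap(4, 9)): [4, 5, 7, 9, 8, 1, 0, 3, 2, 6]
After 8 (swap(2, 3)): [4, 5, 9, 7, 8, 1, 0, 3, 2, 6]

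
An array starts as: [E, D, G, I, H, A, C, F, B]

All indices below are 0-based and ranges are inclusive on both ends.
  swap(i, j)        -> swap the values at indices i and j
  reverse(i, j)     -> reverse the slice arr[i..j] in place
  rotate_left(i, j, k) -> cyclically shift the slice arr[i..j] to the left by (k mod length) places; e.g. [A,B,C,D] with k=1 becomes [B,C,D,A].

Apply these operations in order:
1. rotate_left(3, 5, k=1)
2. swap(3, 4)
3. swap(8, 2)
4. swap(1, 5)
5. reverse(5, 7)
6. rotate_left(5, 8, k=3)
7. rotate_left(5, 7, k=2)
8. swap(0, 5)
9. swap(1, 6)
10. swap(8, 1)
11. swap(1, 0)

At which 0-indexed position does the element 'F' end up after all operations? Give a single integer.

Answer: 7

Derivation:
After 1 (rotate_left(3, 5, k=1)): [E, D, G, H, A, I, C, F, B]
After 2 (swap(3, 4)): [E, D, G, A, H, I, C, F, B]
After 3 (swap(8, 2)): [E, D, B, A, H, I, C, F, G]
After 4 (swap(1, 5)): [E, I, B, A, H, D, C, F, G]
After 5 (reverse(5, 7)): [E, I, B, A, H, F, C, D, G]
After 6 (rotate_left(5, 8, k=3)): [E, I, B, A, H, G, F, C, D]
After 7 (rotate_left(5, 7, k=2)): [E, I, B, A, H, C, G, F, D]
After 8 (swap(0, 5)): [C, I, B, A, H, E, G, F, D]
After 9 (swap(1, 6)): [C, G, B, A, H, E, I, F, D]
After 10 (swap(8, 1)): [C, D, B, A, H, E, I, F, G]
After 11 (swap(1, 0)): [D, C, B, A, H, E, I, F, G]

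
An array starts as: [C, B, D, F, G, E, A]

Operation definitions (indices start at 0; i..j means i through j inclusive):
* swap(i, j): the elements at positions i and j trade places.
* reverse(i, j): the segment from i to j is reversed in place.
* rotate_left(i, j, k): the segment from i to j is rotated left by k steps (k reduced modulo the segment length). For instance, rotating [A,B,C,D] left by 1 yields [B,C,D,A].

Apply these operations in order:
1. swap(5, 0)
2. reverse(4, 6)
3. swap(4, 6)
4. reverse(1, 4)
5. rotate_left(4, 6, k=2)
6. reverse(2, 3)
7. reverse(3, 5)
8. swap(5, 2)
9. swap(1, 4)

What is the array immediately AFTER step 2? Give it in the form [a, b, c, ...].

Answer: [E, B, D, F, A, C, G]

Derivation:
After 1 (swap(5, 0)): [E, B, D, F, G, C, A]
After 2 (reverse(4, 6)): [E, B, D, F, A, C, G]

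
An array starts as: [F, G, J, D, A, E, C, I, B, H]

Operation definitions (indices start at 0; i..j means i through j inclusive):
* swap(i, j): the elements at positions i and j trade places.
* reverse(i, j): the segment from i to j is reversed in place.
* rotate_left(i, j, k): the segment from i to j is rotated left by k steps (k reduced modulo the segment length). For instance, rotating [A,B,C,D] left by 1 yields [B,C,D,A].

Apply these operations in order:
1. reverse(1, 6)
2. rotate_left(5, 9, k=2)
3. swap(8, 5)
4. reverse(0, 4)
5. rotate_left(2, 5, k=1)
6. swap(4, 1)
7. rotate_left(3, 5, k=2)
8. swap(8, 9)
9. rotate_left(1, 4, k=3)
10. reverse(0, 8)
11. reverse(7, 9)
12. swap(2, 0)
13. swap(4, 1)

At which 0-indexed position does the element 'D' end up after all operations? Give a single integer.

After 1 (reverse(1, 6)): [F, C, E, A, D, J, G, I, B, H]
After 2 (rotate_left(5, 9, k=2)): [F, C, E, A, D, I, B, H, J, G]
After 3 (swap(8, 5)): [F, C, E, A, D, J, B, H, I, G]
After 4 (reverse(0, 4)): [D, A, E, C, F, J, B, H, I, G]
After 5 (rotate_left(2, 5, k=1)): [D, A, C, F, J, E, B, H, I, G]
After 6 (swap(4, 1)): [D, J, C, F, A, E, B, H, I, G]
After 7 (rotate_left(3, 5, k=2)): [D, J, C, E, F, A, B, H, I, G]
After 8 (swap(8, 9)): [D, J, C, E, F, A, B, H, G, I]
After 9 (rotate_left(1, 4, k=3)): [D, F, J, C, E, A, B, H, G, I]
After 10 (reverse(0, 8)): [G, H, B, A, E, C, J, F, D, I]
After 11 (reverse(7, 9)): [G, H, B, A, E, C, J, I, D, F]
After 12 (swap(2, 0)): [B, H, G, A, E, C, J, I, D, F]
After 13 (swap(4, 1)): [B, E, G, A, H, C, J, I, D, F]

Answer: 8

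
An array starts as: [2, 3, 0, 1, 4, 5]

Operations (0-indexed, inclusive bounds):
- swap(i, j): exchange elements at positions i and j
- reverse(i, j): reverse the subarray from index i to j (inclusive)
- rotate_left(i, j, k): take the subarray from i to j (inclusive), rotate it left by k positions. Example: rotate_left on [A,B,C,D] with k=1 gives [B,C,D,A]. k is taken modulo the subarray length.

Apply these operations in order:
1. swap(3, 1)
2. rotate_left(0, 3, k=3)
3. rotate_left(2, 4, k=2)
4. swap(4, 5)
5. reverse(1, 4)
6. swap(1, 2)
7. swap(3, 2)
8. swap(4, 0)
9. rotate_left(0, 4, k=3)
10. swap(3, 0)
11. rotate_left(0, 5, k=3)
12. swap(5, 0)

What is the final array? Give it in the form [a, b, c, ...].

Answer: [2, 4, 0, 1, 3, 5]

Derivation:
After 1 (swap(3, 1)): [2, 1, 0, 3, 4, 5]
After 2 (rotate_left(0, 3, k=3)): [3, 2, 1, 0, 4, 5]
After 3 (rotate_left(2, 4, k=2)): [3, 2, 4, 1, 0, 5]
After 4 (swap(4, 5)): [3, 2, 4, 1, 5, 0]
After 5 (reverse(1, 4)): [3, 5, 1, 4, 2, 0]
After 6 (swap(1, 2)): [3, 1, 5, 4, 2, 0]
After 7 (swap(3, 2)): [3, 1, 4, 5, 2, 0]
After 8 (swap(4, 0)): [2, 1, 4, 5, 3, 0]
After 9 (rotate_left(0, 4, k=3)): [5, 3, 2, 1, 4, 0]
After 10 (swap(3, 0)): [1, 3, 2, 5, 4, 0]
After 11 (rotate_left(0, 5, k=3)): [5, 4, 0, 1, 3, 2]
After 12 (swap(5, 0)): [2, 4, 0, 1, 3, 5]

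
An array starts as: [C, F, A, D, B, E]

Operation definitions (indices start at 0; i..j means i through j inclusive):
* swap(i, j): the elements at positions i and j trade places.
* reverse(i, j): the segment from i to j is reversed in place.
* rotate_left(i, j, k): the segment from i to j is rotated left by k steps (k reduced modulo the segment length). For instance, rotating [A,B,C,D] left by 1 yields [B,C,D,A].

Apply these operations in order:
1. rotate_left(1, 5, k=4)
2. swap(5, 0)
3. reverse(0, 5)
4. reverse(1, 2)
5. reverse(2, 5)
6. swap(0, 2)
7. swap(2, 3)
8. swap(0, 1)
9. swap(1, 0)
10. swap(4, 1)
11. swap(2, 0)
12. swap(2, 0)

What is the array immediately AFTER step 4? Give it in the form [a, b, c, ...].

Answer: [C, A, D, F, E, B]

Derivation:
After 1 (rotate_left(1, 5, k=4)): [C, E, F, A, D, B]
After 2 (swap(5, 0)): [B, E, F, A, D, C]
After 3 (reverse(0, 5)): [C, D, A, F, E, B]
After 4 (reverse(1, 2)): [C, A, D, F, E, B]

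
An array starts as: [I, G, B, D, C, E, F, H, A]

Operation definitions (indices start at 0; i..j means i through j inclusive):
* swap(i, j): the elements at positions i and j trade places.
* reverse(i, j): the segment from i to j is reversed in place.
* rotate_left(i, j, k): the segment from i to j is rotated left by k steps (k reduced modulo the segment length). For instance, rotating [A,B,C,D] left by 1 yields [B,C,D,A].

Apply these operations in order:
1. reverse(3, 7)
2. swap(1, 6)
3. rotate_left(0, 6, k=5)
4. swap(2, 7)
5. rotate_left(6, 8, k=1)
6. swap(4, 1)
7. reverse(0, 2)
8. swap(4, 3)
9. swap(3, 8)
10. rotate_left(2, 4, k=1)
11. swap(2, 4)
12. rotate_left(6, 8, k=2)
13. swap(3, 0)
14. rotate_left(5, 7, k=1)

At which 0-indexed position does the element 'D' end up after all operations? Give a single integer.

Answer: 3

Derivation:
After 1 (reverse(3, 7)): [I, G, B, H, F, E, C, D, A]
After 2 (swap(1, 6)): [I, C, B, H, F, E, G, D, A]
After 3 (rotate_left(0, 6, k=5)): [E, G, I, C, B, H, F, D, A]
After 4 (swap(2, 7)): [E, G, D, C, B, H, F, I, A]
After 5 (rotate_left(6, 8, k=1)): [E, G, D, C, B, H, I, A, F]
After 6 (swap(4, 1)): [E, B, D, C, G, H, I, A, F]
After 7 (reverse(0, 2)): [D, B, E, C, G, H, I, A, F]
After 8 (swap(4, 3)): [D, B, E, G, C, H, I, A, F]
After 9 (swap(3, 8)): [D, B, E, F, C, H, I, A, G]
After 10 (rotate_left(2, 4, k=1)): [D, B, F, C, E, H, I, A, G]
After 11 (swap(2, 4)): [D, B, E, C, F, H, I, A, G]
After 12 (rotate_left(6, 8, k=2)): [D, B, E, C, F, H, G, I, A]
After 13 (swap(3, 0)): [C, B, E, D, F, H, G, I, A]
After 14 (rotate_left(5, 7, k=1)): [C, B, E, D, F, G, I, H, A]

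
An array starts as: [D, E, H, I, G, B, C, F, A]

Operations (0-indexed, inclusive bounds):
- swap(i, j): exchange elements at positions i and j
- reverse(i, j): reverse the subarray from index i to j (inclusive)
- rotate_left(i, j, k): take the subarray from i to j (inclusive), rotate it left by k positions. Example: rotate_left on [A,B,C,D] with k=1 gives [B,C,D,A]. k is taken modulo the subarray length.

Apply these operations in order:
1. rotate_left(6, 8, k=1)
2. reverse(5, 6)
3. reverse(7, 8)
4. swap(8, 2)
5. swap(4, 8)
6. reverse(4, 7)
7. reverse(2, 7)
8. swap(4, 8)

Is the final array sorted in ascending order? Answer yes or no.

After 1 (rotate_left(6, 8, k=1)): [D, E, H, I, G, B, F, A, C]
After 2 (reverse(5, 6)): [D, E, H, I, G, F, B, A, C]
After 3 (reverse(7, 8)): [D, E, H, I, G, F, B, C, A]
After 4 (swap(8, 2)): [D, E, A, I, G, F, B, C, H]
After 5 (swap(4, 8)): [D, E, A, I, H, F, B, C, G]
After 6 (reverse(4, 7)): [D, E, A, I, C, B, F, H, G]
After 7 (reverse(2, 7)): [D, E, H, F, B, C, I, A, G]
After 8 (swap(4, 8)): [D, E, H, F, G, C, I, A, B]

Answer: no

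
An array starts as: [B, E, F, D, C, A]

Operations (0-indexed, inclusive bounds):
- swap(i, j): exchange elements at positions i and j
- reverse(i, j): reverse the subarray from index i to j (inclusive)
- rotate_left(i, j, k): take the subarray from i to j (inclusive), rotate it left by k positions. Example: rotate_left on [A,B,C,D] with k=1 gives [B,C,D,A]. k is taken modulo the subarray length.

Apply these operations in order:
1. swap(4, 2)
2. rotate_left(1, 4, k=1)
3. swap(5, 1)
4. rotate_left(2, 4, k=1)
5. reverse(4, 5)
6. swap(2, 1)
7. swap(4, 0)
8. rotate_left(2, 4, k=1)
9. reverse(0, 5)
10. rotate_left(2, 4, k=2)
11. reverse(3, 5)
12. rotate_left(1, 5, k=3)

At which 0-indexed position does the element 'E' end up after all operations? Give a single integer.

After 1 (swap(4, 2)): [B, E, C, D, F, A]
After 2 (rotate_left(1, 4, k=1)): [B, C, D, F, E, A]
After 3 (swap(5, 1)): [B, A, D, F, E, C]
After 4 (rotate_left(2, 4, k=1)): [B, A, F, E, D, C]
After 5 (reverse(4, 5)): [B, A, F, E, C, D]
After 6 (swap(2, 1)): [B, F, A, E, C, D]
After 7 (swap(4, 0)): [C, F, A, E, B, D]
After 8 (rotate_left(2, 4, k=1)): [C, F, E, B, A, D]
After 9 (reverse(0, 5)): [D, A, B, E, F, C]
After 10 (rotate_left(2, 4, k=2)): [D, A, F, B, E, C]
After 11 (reverse(3, 5)): [D, A, F, C, E, B]
After 12 (rotate_left(1, 5, k=3)): [D, E, B, A, F, C]

Answer: 1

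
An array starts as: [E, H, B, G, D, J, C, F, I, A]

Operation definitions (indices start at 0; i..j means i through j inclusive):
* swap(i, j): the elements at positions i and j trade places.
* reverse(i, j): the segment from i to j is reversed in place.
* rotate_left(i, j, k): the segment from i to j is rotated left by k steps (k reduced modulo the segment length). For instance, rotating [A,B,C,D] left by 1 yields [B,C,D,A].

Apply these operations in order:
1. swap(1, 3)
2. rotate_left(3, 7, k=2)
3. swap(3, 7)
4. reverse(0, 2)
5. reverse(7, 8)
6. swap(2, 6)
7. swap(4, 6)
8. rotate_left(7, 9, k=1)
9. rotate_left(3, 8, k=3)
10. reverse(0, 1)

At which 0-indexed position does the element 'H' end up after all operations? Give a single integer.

Answer: 2

Derivation:
After 1 (swap(1, 3)): [E, G, B, H, D, J, C, F, I, A]
After 2 (rotate_left(3, 7, k=2)): [E, G, B, J, C, F, H, D, I, A]
After 3 (swap(3, 7)): [E, G, B, D, C, F, H, J, I, A]
After 4 (reverse(0, 2)): [B, G, E, D, C, F, H, J, I, A]
After 5 (reverse(7, 8)): [B, G, E, D, C, F, H, I, J, A]
After 6 (swap(2, 6)): [B, G, H, D, C, F, E, I, J, A]
After 7 (swap(4, 6)): [B, G, H, D, E, F, C, I, J, A]
After 8 (rotate_left(7, 9, k=1)): [B, G, H, D, E, F, C, J, A, I]
After 9 (rotate_left(3, 8, k=3)): [B, G, H, C, J, A, D, E, F, I]
After 10 (reverse(0, 1)): [G, B, H, C, J, A, D, E, F, I]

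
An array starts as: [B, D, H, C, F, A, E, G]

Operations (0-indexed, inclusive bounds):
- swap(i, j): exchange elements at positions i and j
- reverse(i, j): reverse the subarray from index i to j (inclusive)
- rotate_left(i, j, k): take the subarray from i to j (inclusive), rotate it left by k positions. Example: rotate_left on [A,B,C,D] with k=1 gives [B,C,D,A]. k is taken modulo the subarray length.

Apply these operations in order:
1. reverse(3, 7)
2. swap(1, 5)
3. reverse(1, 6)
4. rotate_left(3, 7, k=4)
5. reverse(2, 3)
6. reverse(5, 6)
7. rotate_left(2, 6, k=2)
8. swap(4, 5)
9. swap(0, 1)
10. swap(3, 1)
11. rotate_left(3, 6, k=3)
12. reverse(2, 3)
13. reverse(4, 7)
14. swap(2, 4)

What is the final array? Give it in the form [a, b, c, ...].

After 1 (reverse(3, 7)): [B, D, H, G, E, A, F, C]
After 2 (swap(1, 5)): [B, A, H, G, E, D, F, C]
After 3 (reverse(1, 6)): [B, F, D, E, G, H, A, C]
After 4 (rotate_left(3, 7, k=4)): [B, F, D, C, E, G, H, A]
After 5 (reverse(2, 3)): [B, F, C, D, E, G, H, A]
After 6 (reverse(5, 6)): [B, F, C, D, E, H, G, A]
After 7 (rotate_left(2, 6, k=2)): [B, F, E, H, G, C, D, A]
After 8 (swap(4, 5)): [B, F, E, H, C, G, D, A]
After 9 (swap(0, 1)): [F, B, E, H, C, G, D, A]
After 10 (swap(3, 1)): [F, H, E, B, C, G, D, A]
After 11 (rotate_left(3, 6, k=3)): [F, H, E, D, B, C, G, A]
After 12 (reverse(2, 3)): [F, H, D, E, B, C, G, A]
After 13 (reverse(4, 7)): [F, H, D, E, A, G, C, B]
After 14 (swap(2, 4)): [F, H, A, E, D, G, C, B]

Answer: [F, H, A, E, D, G, C, B]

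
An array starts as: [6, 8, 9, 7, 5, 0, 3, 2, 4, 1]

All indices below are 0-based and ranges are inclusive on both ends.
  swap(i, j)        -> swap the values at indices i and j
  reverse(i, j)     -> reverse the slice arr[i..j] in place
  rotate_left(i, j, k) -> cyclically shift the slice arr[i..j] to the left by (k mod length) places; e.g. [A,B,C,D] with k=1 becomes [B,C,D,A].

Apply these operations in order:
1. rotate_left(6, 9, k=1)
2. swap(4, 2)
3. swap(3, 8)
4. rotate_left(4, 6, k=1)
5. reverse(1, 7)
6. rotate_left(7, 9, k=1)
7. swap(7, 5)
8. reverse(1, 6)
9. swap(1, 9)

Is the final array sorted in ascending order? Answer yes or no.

After 1 (rotate_left(6, 9, k=1)): [6, 8, 9, 7, 5, 0, 2, 4, 1, 3]
After 2 (swap(4, 2)): [6, 8, 5, 7, 9, 0, 2, 4, 1, 3]
After 3 (swap(3, 8)): [6, 8, 5, 1, 9, 0, 2, 4, 7, 3]
After 4 (rotate_left(4, 6, k=1)): [6, 8, 5, 1, 0, 2, 9, 4, 7, 3]
After 5 (reverse(1, 7)): [6, 4, 9, 2, 0, 1, 5, 8, 7, 3]
After 6 (rotate_left(7, 9, k=1)): [6, 4, 9, 2, 0, 1, 5, 7, 3, 8]
After 7 (swap(7, 5)): [6, 4, 9, 2, 0, 7, 5, 1, 3, 8]
After 8 (reverse(1, 6)): [6, 5, 7, 0, 2, 9, 4, 1, 3, 8]
After 9 (swap(1, 9)): [6, 8, 7, 0, 2, 9, 4, 1, 3, 5]

Answer: no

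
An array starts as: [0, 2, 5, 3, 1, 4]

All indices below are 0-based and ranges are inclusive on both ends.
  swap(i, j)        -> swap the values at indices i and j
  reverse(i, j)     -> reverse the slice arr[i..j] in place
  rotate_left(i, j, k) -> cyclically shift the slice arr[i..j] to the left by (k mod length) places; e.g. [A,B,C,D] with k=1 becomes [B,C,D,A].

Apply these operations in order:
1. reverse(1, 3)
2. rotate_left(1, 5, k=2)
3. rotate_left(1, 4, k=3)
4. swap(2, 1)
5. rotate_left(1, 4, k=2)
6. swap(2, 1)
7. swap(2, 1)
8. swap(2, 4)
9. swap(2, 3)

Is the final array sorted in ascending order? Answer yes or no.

Answer: yes

Derivation:
After 1 (reverse(1, 3)): [0, 3, 5, 2, 1, 4]
After 2 (rotate_left(1, 5, k=2)): [0, 2, 1, 4, 3, 5]
After 3 (rotate_left(1, 4, k=3)): [0, 3, 2, 1, 4, 5]
After 4 (swap(2, 1)): [0, 2, 3, 1, 4, 5]
After 5 (rotate_left(1, 4, k=2)): [0, 1, 4, 2, 3, 5]
After 6 (swap(2, 1)): [0, 4, 1, 2, 3, 5]
After 7 (swap(2, 1)): [0, 1, 4, 2, 3, 5]
After 8 (swap(2, 4)): [0, 1, 3, 2, 4, 5]
After 9 (swap(2, 3)): [0, 1, 2, 3, 4, 5]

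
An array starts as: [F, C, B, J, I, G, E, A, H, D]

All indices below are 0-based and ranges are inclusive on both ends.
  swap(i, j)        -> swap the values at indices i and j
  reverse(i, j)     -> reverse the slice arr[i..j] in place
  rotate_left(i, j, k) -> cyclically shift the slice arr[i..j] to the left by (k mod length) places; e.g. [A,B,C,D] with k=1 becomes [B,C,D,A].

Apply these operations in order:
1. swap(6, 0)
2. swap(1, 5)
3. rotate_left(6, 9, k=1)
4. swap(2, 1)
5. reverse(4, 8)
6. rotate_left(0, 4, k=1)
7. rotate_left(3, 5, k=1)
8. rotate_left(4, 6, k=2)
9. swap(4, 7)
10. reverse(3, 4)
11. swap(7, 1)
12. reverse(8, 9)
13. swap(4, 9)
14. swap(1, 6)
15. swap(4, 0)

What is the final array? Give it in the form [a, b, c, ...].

Answer: [I, D, J, C, B, H, A, G, F, E]

Derivation:
After 1 (swap(6, 0)): [E, C, B, J, I, G, F, A, H, D]
After 2 (swap(1, 5)): [E, G, B, J, I, C, F, A, H, D]
After 3 (rotate_left(6, 9, k=1)): [E, G, B, J, I, C, A, H, D, F]
After 4 (swap(2, 1)): [E, B, G, J, I, C, A, H, D, F]
After 5 (reverse(4, 8)): [E, B, G, J, D, H, A, C, I, F]
After 6 (rotate_left(0, 4, k=1)): [B, G, J, D, E, H, A, C, I, F]
After 7 (rotate_left(3, 5, k=1)): [B, G, J, E, H, D, A, C, I, F]
After 8 (rotate_left(4, 6, k=2)): [B, G, J, E, A, H, D, C, I, F]
After 9 (swap(4, 7)): [B, G, J, E, C, H, D, A, I, F]
After 10 (reverse(3, 4)): [B, G, J, C, E, H, D, A, I, F]
After 11 (swap(7, 1)): [B, A, J, C, E, H, D, G, I, F]
After 12 (reverse(8, 9)): [B, A, J, C, E, H, D, G, F, I]
After 13 (swap(4, 9)): [B, A, J, C, I, H, D, G, F, E]
After 14 (swap(1, 6)): [B, D, J, C, I, H, A, G, F, E]
After 15 (swap(4, 0)): [I, D, J, C, B, H, A, G, F, E]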